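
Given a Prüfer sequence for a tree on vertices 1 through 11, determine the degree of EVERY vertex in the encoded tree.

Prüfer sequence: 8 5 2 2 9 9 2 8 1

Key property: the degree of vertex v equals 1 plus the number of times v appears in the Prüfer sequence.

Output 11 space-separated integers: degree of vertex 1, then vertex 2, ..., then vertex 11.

p_1 = 8: count[8] becomes 1
p_2 = 5: count[5] becomes 1
p_3 = 2: count[2] becomes 1
p_4 = 2: count[2] becomes 2
p_5 = 9: count[9] becomes 1
p_6 = 9: count[9] becomes 2
p_7 = 2: count[2] becomes 3
p_8 = 8: count[8] becomes 2
p_9 = 1: count[1] becomes 1
Degrees (1 + count): deg[1]=1+1=2, deg[2]=1+3=4, deg[3]=1+0=1, deg[4]=1+0=1, deg[5]=1+1=2, deg[6]=1+0=1, deg[7]=1+0=1, deg[8]=1+2=3, deg[9]=1+2=3, deg[10]=1+0=1, deg[11]=1+0=1

Answer: 2 4 1 1 2 1 1 3 3 1 1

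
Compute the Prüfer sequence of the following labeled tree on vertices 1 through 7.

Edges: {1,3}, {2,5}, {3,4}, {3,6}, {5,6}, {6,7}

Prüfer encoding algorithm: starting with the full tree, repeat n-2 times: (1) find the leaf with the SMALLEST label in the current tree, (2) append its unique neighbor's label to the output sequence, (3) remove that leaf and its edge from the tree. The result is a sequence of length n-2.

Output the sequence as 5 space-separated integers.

Answer: 3 5 3 6 6

Derivation:
Step 1: leaves = {1,2,4,7}. Remove smallest leaf 1, emit neighbor 3.
Step 2: leaves = {2,4,7}. Remove smallest leaf 2, emit neighbor 5.
Step 3: leaves = {4,5,7}. Remove smallest leaf 4, emit neighbor 3.
Step 4: leaves = {3,5,7}. Remove smallest leaf 3, emit neighbor 6.
Step 5: leaves = {5,7}. Remove smallest leaf 5, emit neighbor 6.
Done: 2 vertices remain (6, 7). Sequence = [3 5 3 6 6]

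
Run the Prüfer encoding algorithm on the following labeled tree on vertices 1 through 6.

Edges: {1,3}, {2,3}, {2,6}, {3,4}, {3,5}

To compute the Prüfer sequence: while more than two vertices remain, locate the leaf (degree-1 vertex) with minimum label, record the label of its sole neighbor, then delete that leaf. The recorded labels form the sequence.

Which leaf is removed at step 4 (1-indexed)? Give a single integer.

Answer: 3

Derivation:
Step 1: current leaves = {1,4,5,6}. Remove leaf 1 (neighbor: 3).
Step 2: current leaves = {4,5,6}. Remove leaf 4 (neighbor: 3).
Step 3: current leaves = {5,6}. Remove leaf 5 (neighbor: 3).
Step 4: current leaves = {3,6}. Remove leaf 3 (neighbor: 2).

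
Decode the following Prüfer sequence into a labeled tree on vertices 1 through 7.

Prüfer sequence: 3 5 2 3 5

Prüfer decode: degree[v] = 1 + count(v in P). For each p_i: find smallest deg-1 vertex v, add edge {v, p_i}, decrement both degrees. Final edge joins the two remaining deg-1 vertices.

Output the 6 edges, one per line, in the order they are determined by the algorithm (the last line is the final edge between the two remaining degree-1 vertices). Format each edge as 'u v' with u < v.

Answer: 1 3
4 5
2 6
2 3
3 5
5 7

Derivation:
Initial degrees: {1:1, 2:2, 3:3, 4:1, 5:3, 6:1, 7:1}
Step 1: smallest deg-1 vertex = 1, p_1 = 3. Add edge {1,3}. Now deg[1]=0, deg[3]=2.
Step 2: smallest deg-1 vertex = 4, p_2 = 5. Add edge {4,5}. Now deg[4]=0, deg[5]=2.
Step 3: smallest deg-1 vertex = 6, p_3 = 2. Add edge {2,6}. Now deg[6]=0, deg[2]=1.
Step 4: smallest deg-1 vertex = 2, p_4 = 3. Add edge {2,3}. Now deg[2]=0, deg[3]=1.
Step 5: smallest deg-1 vertex = 3, p_5 = 5. Add edge {3,5}. Now deg[3]=0, deg[5]=1.
Final: two remaining deg-1 vertices are 5, 7. Add edge {5,7}.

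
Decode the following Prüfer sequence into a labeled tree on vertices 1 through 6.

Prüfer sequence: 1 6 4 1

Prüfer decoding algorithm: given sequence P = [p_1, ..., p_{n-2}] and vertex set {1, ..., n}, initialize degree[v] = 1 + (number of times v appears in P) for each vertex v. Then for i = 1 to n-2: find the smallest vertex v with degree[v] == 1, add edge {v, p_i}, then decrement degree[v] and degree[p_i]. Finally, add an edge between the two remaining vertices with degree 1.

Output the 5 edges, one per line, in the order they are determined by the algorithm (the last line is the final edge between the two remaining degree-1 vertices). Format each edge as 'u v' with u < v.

Initial degrees: {1:3, 2:1, 3:1, 4:2, 5:1, 6:2}
Step 1: smallest deg-1 vertex = 2, p_1 = 1. Add edge {1,2}. Now deg[2]=0, deg[1]=2.
Step 2: smallest deg-1 vertex = 3, p_2 = 6. Add edge {3,6}. Now deg[3]=0, deg[6]=1.
Step 3: smallest deg-1 vertex = 5, p_3 = 4. Add edge {4,5}. Now deg[5]=0, deg[4]=1.
Step 4: smallest deg-1 vertex = 4, p_4 = 1. Add edge {1,4}. Now deg[4]=0, deg[1]=1.
Final: two remaining deg-1 vertices are 1, 6. Add edge {1,6}.

Answer: 1 2
3 6
4 5
1 4
1 6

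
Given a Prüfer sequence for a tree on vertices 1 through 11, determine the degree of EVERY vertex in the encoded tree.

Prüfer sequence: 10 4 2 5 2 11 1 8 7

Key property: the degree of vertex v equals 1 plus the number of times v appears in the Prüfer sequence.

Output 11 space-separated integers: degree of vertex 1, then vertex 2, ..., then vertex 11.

p_1 = 10: count[10] becomes 1
p_2 = 4: count[4] becomes 1
p_3 = 2: count[2] becomes 1
p_4 = 5: count[5] becomes 1
p_5 = 2: count[2] becomes 2
p_6 = 11: count[11] becomes 1
p_7 = 1: count[1] becomes 1
p_8 = 8: count[8] becomes 1
p_9 = 7: count[7] becomes 1
Degrees (1 + count): deg[1]=1+1=2, deg[2]=1+2=3, deg[3]=1+0=1, deg[4]=1+1=2, deg[5]=1+1=2, deg[6]=1+0=1, deg[7]=1+1=2, deg[8]=1+1=2, deg[9]=1+0=1, deg[10]=1+1=2, deg[11]=1+1=2

Answer: 2 3 1 2 2 1 2 2 1 2 2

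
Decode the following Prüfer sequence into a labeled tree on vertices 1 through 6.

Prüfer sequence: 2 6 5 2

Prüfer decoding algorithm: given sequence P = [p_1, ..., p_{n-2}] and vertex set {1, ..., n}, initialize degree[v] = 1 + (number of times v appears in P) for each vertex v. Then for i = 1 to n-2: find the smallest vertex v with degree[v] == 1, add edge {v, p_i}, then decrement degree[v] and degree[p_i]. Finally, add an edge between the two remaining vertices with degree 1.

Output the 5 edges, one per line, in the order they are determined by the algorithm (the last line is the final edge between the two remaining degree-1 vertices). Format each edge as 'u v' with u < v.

Answer: 1 2
3 6
4 5
2 5
2 6

Derivation:
Initial degrees: {1:1, 2:3, 3:1, 4:1, 5:2, 6:2}
Step 1: smallest deg-1 vertex = 1, p_1 = 2. Add edge {1,2}. Now deg[1]=0, deg[2]=2.
Step 2: smallest deg-1 vertex = 3, p_2 = 6. Add edge {3,6}. Now deg[3]=0, deg[6]=1.
Step 3: smallest deg-1 vertex = 4, p_3 = 5. Add edge {4,5}. Now deg[4]=0, deg[5]=1.
Step 4: smallest deg-1 vertex = 5, p_4 = 2. Add edge {2,5}. Now deg[5]=0, deg[2]=1.
Final: two remaining deg-1 vertices are 2, 6. Add edge {2,6}.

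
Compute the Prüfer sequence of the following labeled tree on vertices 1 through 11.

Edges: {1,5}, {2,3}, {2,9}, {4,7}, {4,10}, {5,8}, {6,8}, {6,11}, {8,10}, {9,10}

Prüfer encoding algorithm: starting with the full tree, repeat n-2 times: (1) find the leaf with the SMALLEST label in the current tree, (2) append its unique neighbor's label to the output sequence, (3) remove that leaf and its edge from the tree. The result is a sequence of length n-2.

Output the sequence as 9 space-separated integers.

Step 1: leaves = {1,3,7,11}. Remove smallest leaf 1, emit neighbor 5.
Step 2: leaves = {3,5,7,11}. Remove smallest leaf 3, emit neighbor 2.
Step 3: leaves = {2,5,7,11}. Remove smallest leaf 2, emit neighbor 9.
Step 4: leaves = {5,7,9,11}. Remove smallest leaf 5, emit neighbor 8.
Step 5: leaves = {7,9,11}. Remove smallest leaf 7, emit neighbor 4.
Step 6: leaves = {4,9,11}. Remove smallest leaf 4, emit neighbor 10.
Step 7: leaves = {9,11}. Remove smallest leaf 9, emit neighbor 10.
Step 8: leaves = {10,11}. Remove smallest leaf 10, emit neighbor 8.
Step 9: leaves = {8,11}. Remove smallest leaf 8, emit neighbor 6.
Done: 2 vertices remain (6, 11). Sequence = [5 2 9 8 4 10 10 8 6]

Answer: 5 2 9 8 4 10 10 8 6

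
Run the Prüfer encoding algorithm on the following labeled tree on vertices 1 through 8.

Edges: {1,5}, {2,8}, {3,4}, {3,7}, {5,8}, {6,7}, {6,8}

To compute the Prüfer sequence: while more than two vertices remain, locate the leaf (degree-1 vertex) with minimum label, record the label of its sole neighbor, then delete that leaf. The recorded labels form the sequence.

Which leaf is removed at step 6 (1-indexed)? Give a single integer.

Answer: 7

Derivation:
Step 1: current leaves = {1,2,4}. Remove leaf 1 (neighbor: 5).
Step 2: current leaves = {2,4,5}. Remove leaf 2 (neighbor: 8).
Step 3: current leaves = {4,5}. Remove leaf 4 (neighbor: 3).
Step 4: current leaves = {3,5}. Remove leaf 3 (neighbor: 7).
Step 5: current leaves = {5,7}. Remove leaf 5 (neighbor: 8).
Step 6: current leaves = {7,8}. Remove leaf 7 (neighbor: 6).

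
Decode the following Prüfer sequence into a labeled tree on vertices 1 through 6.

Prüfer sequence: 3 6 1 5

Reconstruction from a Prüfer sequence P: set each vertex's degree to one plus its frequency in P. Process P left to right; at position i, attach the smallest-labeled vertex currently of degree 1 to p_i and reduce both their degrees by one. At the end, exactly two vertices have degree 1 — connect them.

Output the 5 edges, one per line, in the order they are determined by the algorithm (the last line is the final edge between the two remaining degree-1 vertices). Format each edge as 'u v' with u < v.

Initial degrees: {1:2, 2:1, 3:2, 4:1, 5:2, 6:2}
Step 1: smallest deg-1 vertex = 2, p_1 = 3. Add edge {2,3}. Now deg[2]=0, deg[3]=1.
Step 2: smallest deg-1 vertex = 3, p_2 = 6. Add edge {3,6}. Now deg[3]=0, deg[6]=1.
Step 3: smallest deg-1 vertex = 4, p_3 = 1. Add edge {1,4}. Now deg[4]=0, deg[1]=1.
Step 4: smallest deg-1 vertex = 1, p_4 = 5. Add edge {1,5}. Now deg[1]=0, deg[5]=1.
Final: two remaining deg-1 vertices are 5, 6. Add edge {5,6}.

Answer: 2 3
3 6
1 4
1 5
5 6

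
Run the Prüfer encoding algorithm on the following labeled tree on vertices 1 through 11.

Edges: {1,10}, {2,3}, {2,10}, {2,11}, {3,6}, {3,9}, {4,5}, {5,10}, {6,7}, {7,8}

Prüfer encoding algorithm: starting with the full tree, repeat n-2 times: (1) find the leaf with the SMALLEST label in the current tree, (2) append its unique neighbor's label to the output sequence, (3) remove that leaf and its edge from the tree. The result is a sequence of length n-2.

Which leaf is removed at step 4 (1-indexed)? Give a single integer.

Step 1: current leaves = {1,4,8,9,11}. Remove leaf 1 (neighbor: 10).
Step 2: current leaves = {4,8,9,11}. Remove leaf 4 (neighbor: 5).
Step 3: current leaves = {5,8,9,11}. Remove leaf 5 (neighbor: 10).
Step 4: current leaves = {8,9,10,11}. Remove leaf 8 (neighbor: 7).

Answer: 8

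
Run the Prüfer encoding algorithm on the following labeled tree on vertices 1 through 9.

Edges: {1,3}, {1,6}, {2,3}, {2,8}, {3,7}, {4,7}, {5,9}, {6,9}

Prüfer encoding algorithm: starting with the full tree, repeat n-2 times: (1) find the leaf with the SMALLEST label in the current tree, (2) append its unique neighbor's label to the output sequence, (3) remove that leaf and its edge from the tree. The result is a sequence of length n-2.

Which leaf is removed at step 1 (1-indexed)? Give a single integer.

Answer: 4

Derivation:
Step 1: current leaves = {4,5,8}. Remove leaf 4 (neighbor: 7).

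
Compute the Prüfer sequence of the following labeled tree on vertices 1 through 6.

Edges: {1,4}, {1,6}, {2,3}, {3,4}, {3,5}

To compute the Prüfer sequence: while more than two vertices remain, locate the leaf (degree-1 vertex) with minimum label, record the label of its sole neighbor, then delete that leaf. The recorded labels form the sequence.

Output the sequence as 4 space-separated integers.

Step 1: leaves = {2,5,6}. Remove smallest leaf 2, emit neighbor 3.
Step 2: leaves = {5,6}. Remove smallest leaf 5, emit neighbor 3.
Step 3: leaves = {3,6}. Remove smallest leaf 3, emit neighbor 4.
Step 4: leaves = {4,6}. Remove smallest leaf 4, emit neighbor 1.
Done: 2 vertices remain (1, 6). Sequence = [3 3 4 1]

Answer: 3 3 4 1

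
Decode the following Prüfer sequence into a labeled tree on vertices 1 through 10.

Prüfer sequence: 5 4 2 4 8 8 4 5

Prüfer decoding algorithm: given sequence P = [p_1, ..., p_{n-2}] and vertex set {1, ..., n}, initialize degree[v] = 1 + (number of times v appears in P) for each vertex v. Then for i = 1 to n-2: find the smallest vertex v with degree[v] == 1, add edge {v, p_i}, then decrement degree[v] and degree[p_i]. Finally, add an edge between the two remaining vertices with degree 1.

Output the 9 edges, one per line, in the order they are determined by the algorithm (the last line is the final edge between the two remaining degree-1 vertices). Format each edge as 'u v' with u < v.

Initial degrees: {1:1, 2:2, 3:1, 4:4, 5:3, 6:1, 7:1, 8:3, 9:1, 10:1}
Step 1: smallest deg-1 vertex = 1, p_1 = 5. Add edge {1,5}. Now deg[1]=0, deg[5]=2.
Step 2: smallest deg-1 vertex = 3, p_2 = 4. Add edge {3,4}. Now deg[3]=0, deg[4]=3.
Step 3: smallest deg-1 vertex = 6, p_3 = 2. Add edge {2,6}. Now deg[6]=0, deg[2]=1.
Step 4: smallest deg-1 vertex = 2, p_4 = 4. Add edge {2,4}. Now deg[2]=0, deg[4]=2.
Step 5: smallest deg-1 vertex = 7, p_5 = 8. Add edge {7,8}. Now deg[7]=0, deg[8]=2.
Step 6: smallest deg-1 vertex = 9, p_6 = 8. Add edge {8,9}. Now deg[9]=0, deg[8]=1.
Step 7: smallest deg-1 vertex = 8, p_7 = 4. Add edge {4,8}. Now deg[8]=0, deg[4]=1.
Step 8: smallest deg-1 vertex = 4, p_8 = 5. Add edge {4,5}. Now deg[4]=0, deg[5]=1.
Final: two remaining deg-1 vertices are 5, 10. Add edge {5,10}.

Answer: 1 5
3 4
2 6
2 4
7 8
8 9
4 8
4 5
5 10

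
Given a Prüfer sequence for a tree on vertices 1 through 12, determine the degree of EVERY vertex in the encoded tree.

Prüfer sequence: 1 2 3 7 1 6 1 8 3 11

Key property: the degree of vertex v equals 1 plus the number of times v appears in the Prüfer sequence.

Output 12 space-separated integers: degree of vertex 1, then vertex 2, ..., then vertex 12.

Answer: 4 2 3 1 1 2 2 2 1 1 2 1

Derivation:
p_1 = 1: count[1] becomes 1
p_2 = 2: count[2] becomes 1
p_3 = 3: count[3] becomes 1
p_4 = 7: count[7] becomes 1
p_5 = 1: count[1] becomes 2
p_6 = 6: count[6] becomes 1
p_7 = 1: count[1] becomes 3
p_8 = 8: count[8] becomes 1
p_9 = 3: count[3] becomes 2
p_10 = 11: count[11] becomes 1
Degrees (1 + count): deg[1]=1+3=4, deg[2]=1+1=2, deg[3]=1+2=3, deg[4]=1+0=1, deg[5]=1+0=1, deg[6]=1+1=2, deg[7]=1+1=2, deg[8]=1+1=2, deg[9]=1+0=1, deg[10]=1+0=1, deg[11]=1+1=2, deg[12]=1+0=1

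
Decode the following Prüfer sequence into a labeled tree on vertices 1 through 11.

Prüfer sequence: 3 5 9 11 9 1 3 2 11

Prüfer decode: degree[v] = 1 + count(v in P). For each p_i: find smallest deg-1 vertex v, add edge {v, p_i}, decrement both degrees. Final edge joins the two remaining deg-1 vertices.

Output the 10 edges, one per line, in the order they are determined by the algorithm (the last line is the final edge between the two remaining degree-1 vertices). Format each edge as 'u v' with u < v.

Answer: 3 4
5 6
5 9
7 11
8 9
1 9
1 3
2 3
2 11
10 11

Derivation:
Initial degrees: {1:2, 2:2, 3:3, 4:1, 5:2, 6:1, 7:1, 8:1, 9:3, 10:1, 11:3}
Step 1: smallest deg-1 vertex = 4, p_1 = 3. Add edge {3,4}. Now deg[4]=0, deg[3]=2.
Step 2: smallest deg-1 vertex = 6, p_2 = 5. Add edge {5,6}. Now deg[6]=0, deg[5]=1.
Step 3: smallest deg-1 vertex = 5, p_3 = 9. Add edge {5,9}. Now deg[5]=0, deg[9]=2.
Step 4: smallest deg-1 vertex = 7, p_4 = 11. Add edge {7,11}. Now deg[7]=0, deg[11]=2.
Step 5: smallest deg-1 vertex = 8, p_5 = 9. Add edge {8,9}. Now deg[8]=0, deg[9]=1.
Step 6: smallest deg-1 vertex = 9, p_6 = 1. Add edge {1,9}. Now deg[9]=0, deg[1]=1.
Step 7: smallest deg-1 vertex = 1, p_7 = 3. Add edge {1,3}. Now deg[1]=0, deg[3]=1.
Step 8: smallest deg-1 vertex = 3, p_8 = 2. Add edge {2,3}. Now deg[3]=0, deg[2]=1.
Step 9: smallest deg-1 vertex = 2, p_9 = 11. Add edge {2,11}. Now deg[2]=0, deg[11]=1.
Final: two remaining deg-1 vertices are 10, 11. Add edge {10,11}.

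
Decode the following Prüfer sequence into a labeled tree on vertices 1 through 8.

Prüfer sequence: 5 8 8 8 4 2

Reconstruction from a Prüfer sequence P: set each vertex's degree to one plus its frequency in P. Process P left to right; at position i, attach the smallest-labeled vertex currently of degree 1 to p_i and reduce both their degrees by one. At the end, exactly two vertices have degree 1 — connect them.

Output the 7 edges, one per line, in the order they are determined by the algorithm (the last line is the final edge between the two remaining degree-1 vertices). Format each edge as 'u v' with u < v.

Initial degrees: {1:1, 2:2, 3:1, 4:2, 5:2, 6:1, 7:1, 8:4}
Step 1: smallest deg-1 vertex = 1, p_1 = 5. Add edge {1,5}. Now deg[1]=0, deg[5]=1.
Step 2: smallest deg-1 vertex = 3, p_2 = 8. Add edge {3,8}. Now deg[3]=0, deg[8]=3.
Step 3: smallest deg-1 vertex = 5, p_3 = 8. Add edge {5,8}. Now deg[5]=0, deg[8]=2.
Step 4: smallest deg-1 vertex = 6, p_4 = 8. Add edge {6,8}. Now deg[6]=0, deg[8]=1.
Step 5: smallest deg-1 vertex = 7, p_5 = 4. Add edge {4,7}. Now deg[7]=0, deg[4]=1.
Step 6: smallest deg-1 vertex = 4, p_6 = 2. Add edge {2,4}. Now deg[4]=0, deg[2]=1.
Final: two remaining deg-1 vertices are 2, 8. Add edge {2,8}.

Answer: 1 5
3 8
5 8
6 8
4 7
2 4
2 8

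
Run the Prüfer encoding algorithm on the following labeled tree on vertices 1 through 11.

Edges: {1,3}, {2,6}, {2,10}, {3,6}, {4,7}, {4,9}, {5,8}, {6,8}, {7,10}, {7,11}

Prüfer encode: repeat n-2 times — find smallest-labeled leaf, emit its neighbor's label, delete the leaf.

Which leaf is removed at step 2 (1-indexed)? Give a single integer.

Step 1: current leaves = {1,5,9,11}. Remove leaf 1 (neighbor: 3).
Step 2: current leaves = {3,5,9,11}. Remove leaf 3 (neighbor: 6).

Answer: 3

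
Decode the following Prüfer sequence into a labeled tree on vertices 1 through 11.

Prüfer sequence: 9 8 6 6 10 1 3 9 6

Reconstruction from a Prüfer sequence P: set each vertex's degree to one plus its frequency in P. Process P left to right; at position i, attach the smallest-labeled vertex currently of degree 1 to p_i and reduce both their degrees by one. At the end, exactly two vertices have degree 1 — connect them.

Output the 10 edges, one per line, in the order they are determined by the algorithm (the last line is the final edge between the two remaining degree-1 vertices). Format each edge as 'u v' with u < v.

Initial degrees: {1:2, 2:1, 3:2, 4:1, 5:1, 6:4, 7:1, 8:2, 9:3, 10:2, 11:1}
Step 1: smallest deg-1 vertex = 2, p_1 = 9. Add edge {2,9}. Now deg[2]=0, deg[9]=2.
Step 2: smallest deg-1 vertex = 4, p_2 = 8. Add edge {4,8}. Now deg[4]=0, deg[8]=1.
Step 3: smallest deg-1 vertex = 5, p_3 = 6. Add edge {5,6}. Now deg[5]=0, deg[6]=3.
Step 4: smallest deg-1 vertex = 7, p_4 = 6. Add edge {6,7}. Now deg[7]=0, deg[6]=2.
Step 5: smallest deg-1 vertex = 8, p_5 = 10. Add edge {8,10}. Now deg[8]=0, deg[10]=1.
Step 6: smallest deg-1 vertex = 10, p_6 = 1. Add edge {1,10}. Now deg[10]=0, deg[1]=1.
Step 7: smallest deg-1 vertex = 1, p_7 = 3. Add edge {1,3}. Now deg[1]=0, deg[3]=1.
Step 8: smallest deg-1 vertex = 3, p_8 = 9. Add edge {3,9}. Now deg[3]=0, deg[9]=1.
Step 9: smallest deg-1 vertex = 9, p_9 = 6. Add edge {6,9}. Now deg[9]=0, deg[6]=1.
Final: two remaining deg-1 vertices are 6, 11. Add edge {6,11}.

Answer: 2 9
4 8
5 6
6 7
8 10
1 10
1 3
3 9
6 9
6 11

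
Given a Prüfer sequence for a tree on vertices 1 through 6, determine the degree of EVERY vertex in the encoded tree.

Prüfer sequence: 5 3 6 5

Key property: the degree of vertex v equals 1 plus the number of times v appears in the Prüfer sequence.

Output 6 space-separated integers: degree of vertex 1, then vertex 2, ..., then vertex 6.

Answer: 1 1 2 1 3 2

Derivation:
p_1 = 5: count[5] becomes 1
p_2 = 3: count[3] becomes 1
p_3 = 6: count[6] becomes 1
p_4 = 5: count[5] becomes 2
Degrees (1 + count): deg[1]=1+0=1, deg[2]=1+0=1, deg[3]=1+1=2, deg[4]=1+0=1, deg[5]=1+2=3, deg[6]=1+1=2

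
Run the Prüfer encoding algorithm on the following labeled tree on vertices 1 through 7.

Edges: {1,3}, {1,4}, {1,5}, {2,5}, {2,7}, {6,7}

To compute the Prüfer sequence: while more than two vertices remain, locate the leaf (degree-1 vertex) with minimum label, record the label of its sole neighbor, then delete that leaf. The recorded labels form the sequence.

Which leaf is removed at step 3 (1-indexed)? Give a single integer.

Answer: 1

Derivation:
Step 1: current leaves = {3,4,6}. Remove leaf 3 (neighbor: 1).
Step 2: current leaves = {4,6}. Remove leaf 4 (neighbor: 1).
Step 3: current leaves = {1,6}. Remove leaf 1 (neighbor: 5).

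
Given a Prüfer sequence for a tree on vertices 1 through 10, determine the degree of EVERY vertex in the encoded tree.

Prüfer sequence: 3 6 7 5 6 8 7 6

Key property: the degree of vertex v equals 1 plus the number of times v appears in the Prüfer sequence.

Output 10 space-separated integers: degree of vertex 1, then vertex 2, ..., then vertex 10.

Answer: 1 1 2 1 2 4 3 2 1 1

Derivation:
p_1 = 3: count[3] becomes 1
p_2 = 6: count[6] becomes 1
p_3 = 7: count[7] becomes 1
p_4 = 5: count[5] becomes 1
p_5 = 6: count[6] becomes 2
p_6 = 8: count[8] becomes 1
p_7 = 7: count[7] becomes 2
p_8 = 6: count[6] becomes 3
Degrees (1 + count): deg[1]=1+0=1, deg[2]=1+0=1, deg[3]=1+1=2, deg[4]=1+0=1, deg[5]=1+1=2, deg[6]=1+3=4, deg[7]=1+2=3, deg[8]=1+1=2, deg[9]=1+0=1, deg[10]=1+0=1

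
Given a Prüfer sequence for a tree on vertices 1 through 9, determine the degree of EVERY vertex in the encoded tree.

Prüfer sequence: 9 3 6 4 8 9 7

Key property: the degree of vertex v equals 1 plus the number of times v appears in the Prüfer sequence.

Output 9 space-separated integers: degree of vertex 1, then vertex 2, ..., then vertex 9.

p_1 = 9: count[9] becomes 1
p_2 = 3: count[3] becomes 1
p_3 = 6: count[6] becomes 1
p_4 = 4: count[4] becomes 1
p_5 = 8: count[8] becomes 1
p_6 = 9: count[9] becomes 2
p_7 = 7: count[7] becomes 1
Degrees (1 + count): deg[1]=1+0=1, deg[2]=1+0=1, deg[3]=1+1=2, deg[4]=1+1=2, deg[5]=1+0=1, deg[6]=1+1=2, deg[7]=1+1=2, deg[8]=1+1=2, deg[9]=1+2=3

Answer: 1 1 2 2 1 2 2 2 3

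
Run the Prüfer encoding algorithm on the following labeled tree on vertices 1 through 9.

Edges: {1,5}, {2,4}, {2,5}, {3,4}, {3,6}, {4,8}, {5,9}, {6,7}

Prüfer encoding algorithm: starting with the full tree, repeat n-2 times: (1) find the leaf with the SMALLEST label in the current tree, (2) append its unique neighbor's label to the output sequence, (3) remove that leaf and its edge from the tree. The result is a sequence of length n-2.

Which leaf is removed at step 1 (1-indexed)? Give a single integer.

Answer: 1

Derivation:
Step 1: current leaves = {1,7,8,9}. Remove leaf 1 (neighbor: 5).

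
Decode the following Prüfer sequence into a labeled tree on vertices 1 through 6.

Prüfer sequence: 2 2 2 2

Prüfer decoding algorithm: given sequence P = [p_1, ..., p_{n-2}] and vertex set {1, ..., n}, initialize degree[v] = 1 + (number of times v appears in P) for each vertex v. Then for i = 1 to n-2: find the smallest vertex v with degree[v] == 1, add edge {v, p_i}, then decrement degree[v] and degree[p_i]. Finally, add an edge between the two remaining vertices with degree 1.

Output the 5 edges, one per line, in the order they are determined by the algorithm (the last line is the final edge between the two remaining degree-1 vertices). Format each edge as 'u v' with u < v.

Answer: 1 2
2 3
2 4
2 5
2 6

Derivation:
Initial degrees: {1:1, 2:5, 3:1, 4:1, 5:1, 6:1}
Step 1: smallest deg-1 vertex = 1, p_1 = 2. Add edge {1,2}. Now deg[1]=0, deg[2]=4.
Step 2: smallest deg-1 vertex = 3, p_2 = 2. Add edge {2,3}. Now deg[3]=0, deg[2]=3.
Step 3: smallest deg-1 vertex = 4, p_3 = 2. Add edge {2,4}. Now deg[4]=0, deg[2]=2.
Step 4: smallest deg-1 vertex = 5, p_4 = 2. Add edge {2,5}. Now deg[5]=0, deg[2]=1.
Final: two remaining deg-1 vertices are 2, 6. Add edge {2,6}.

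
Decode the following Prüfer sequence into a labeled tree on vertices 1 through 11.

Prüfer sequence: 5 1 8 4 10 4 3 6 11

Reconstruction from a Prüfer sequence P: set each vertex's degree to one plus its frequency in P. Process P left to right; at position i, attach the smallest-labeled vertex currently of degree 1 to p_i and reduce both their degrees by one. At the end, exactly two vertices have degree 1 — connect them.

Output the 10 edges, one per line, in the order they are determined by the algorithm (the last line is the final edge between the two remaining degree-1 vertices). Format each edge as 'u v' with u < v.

Answer: 2 5
1 5
1 8
4 7
8 10
4 9
3 4
3 6
6 11
10 11

Derivation:
Initial degrees: {1:2, 2:1, 3:2, 4:3, 5:2, 6:2, 7:1, 8:2, 9:1, 10:2, 11:2}
Step 1: smallest deg-1 vertex = 2, p_1 = 5. Add edge {2,5}. Now deg[2]=0, deg[5]=1.
Step 2: smallest deg-1 vertex = 5, p_2 = 1. Add edge {1,5}. Now deg[5]=0, deg[1]=1.
Step 3: smallest deg-1 vertex = 1, p_3 = 8. Add edge {1,8}. Now deg[1]=0, deg[8]=1.
Step 4: smallest deg-1 vertex = 7, p_4 = 4. Add edge {4,7}. Now deg[7]=0, deg[4]=2.
Step 5: smallest deg-1 vertex = 8, p_5 = 10. Add edge {8,10}. Now deg[8]=0, deg[10]=1.
Step 6: smallest deg-1 vertex = 9, p_6 = 4. Add edge {4,9}. Now deg[9]=0, deg[4]=1.
Step 7: smallest deg-1 vertex = 4, p_7 = 3. Add edge {3,4}. Now deg[4]=0, deg[3]=1.
Step 8: smallest deg-1 vertex = 3, p_8 = 6. Add edge {3,6}. Now deg[3]=0, deg[6]=1.
Step 9: smallest deg-1 vertex = 6, p_9 = 11. Add edge {6,11}. Now deg[6]=0, deg[11]=1.
Final: two remaining deg-1 vertices are 10, 11. Add edge {10,11}.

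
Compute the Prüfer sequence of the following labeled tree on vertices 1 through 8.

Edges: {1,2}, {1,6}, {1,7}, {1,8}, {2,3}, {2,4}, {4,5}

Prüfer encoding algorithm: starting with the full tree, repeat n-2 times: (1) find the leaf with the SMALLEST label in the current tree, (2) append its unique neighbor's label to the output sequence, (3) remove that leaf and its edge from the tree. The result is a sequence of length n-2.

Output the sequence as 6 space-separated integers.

Step 1: leaves = {3,5,6,7,8}. Remove smallest leaf 3, emit neighbor 2.
Step 2: leaves = {5,6,7,8}. Remove smallest leaf 5, emit neighbor 4.
Step 3: leaves = {4,6,7,8}. Remove smallest leaf 4, emit neighbor 2.
Step 4: leaves = {2,6,7,8}. Remove smallest leaf 2, emit neighbor 1.
Step 5: leaves = {6,7,8}. Remove smallest leaf 6, emit neighbor 1.
Step 6: leaves = {7,8}. Remove smallest leaf 7, emit neighbor 1.
Done: 2 vertices remain (1, 8). Sequence = [2 4 2 1 1 1]

Answer: 2 4 2 1 1 1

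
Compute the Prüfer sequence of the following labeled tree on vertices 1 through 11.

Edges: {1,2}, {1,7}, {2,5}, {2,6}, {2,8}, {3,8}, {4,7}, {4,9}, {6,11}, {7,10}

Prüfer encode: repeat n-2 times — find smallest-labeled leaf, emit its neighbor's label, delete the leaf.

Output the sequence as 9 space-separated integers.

Answer: 8 2 2 4 7 7 1 2 6

Derivation:
Step 1: leaves = {3,5,9,10,11}. Remove smallest leaf 3, emit neighbor 8.
Step 2: leaves = {5,8,9,10,11}. Remove smallest leaf 5, emit neighbor 2.
Step 3: leaves = {8,9,10,11}. Remove smallest leaf 8, emit neighbor 2.
Step 4: leaves = {9,10,11}. Remove smallest leaf 9, emit neighbor 4.
Step 5: leaves = {4,10,11}. Remove smallest leaf 4, emit neighbor 7.
Step 6: leaves = {10,11}. Remove smallest leaf 10, emit neighbor 7.
Step 7: leaves = {7,11}. Remove smallest leaf 7, emit neighbor 1.
Step 8: leaves = {1,11}. Remove smallest leaf 1, emit neighbor 2.
Step 9: leaves = {2,11}. Remove smallest leaf 2, emit neighbor 6.
Done: 2 vertices remain (6, 11). Sequence = [8 2 2 4 7 7 1 2 6]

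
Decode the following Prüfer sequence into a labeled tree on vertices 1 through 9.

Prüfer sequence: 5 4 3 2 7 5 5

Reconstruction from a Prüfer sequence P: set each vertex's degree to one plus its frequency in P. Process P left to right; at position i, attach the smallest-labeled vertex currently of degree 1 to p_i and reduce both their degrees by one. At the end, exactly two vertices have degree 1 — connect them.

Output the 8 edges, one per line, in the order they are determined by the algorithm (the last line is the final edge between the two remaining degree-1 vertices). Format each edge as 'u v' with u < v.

Answer: 1 5
4 6
3 4
2 3
2 7
5 7
5 8
5 9

Derivation:
Initial degrees: {1:1, 2:2, 3:2, 4:2, 5:4, 6:1, 7:2, 8:1, 9:1}
Step 1: smallest deg-1 vertex = 1, p_1 = 5. Add edge {1,5}. Now deg[1]=0, deg[5]=3.
Step 2: smallest deg-1 vertex = 6, p_2 = 4. Add edge {4,6}. Now deg[6]=0, deg[4]=1.
Step 3: smallest deg-1 vertex = 4, p_3 = 3. Add edge {3,4}. Now deg[4]=0, deg[3]=1.
Step 4: smallest deg-1 vertex = 3, p_4 = 2. Add edge {2,3}. Now deg[3]=0, deg[2]=1.
Step 5: smallest deg-1 vertex = 2, p_5 = 7. Add edge {2,7}. Now deg[2]=0, deg[7]=1.
Step 6: smallest deg-1 vertex = 7, p_6 = 5. Add edge {5,7}. Now deg[7]=0, deg[5]=2.
Step 7: smallest deg-1 vertex = 8, p_7 = 5. Add edge {5,8}. Now deg[8]=0, deg[5]=1.
Final: two remaining deg-1 vertices are 5, 9. Add edge {5,9}.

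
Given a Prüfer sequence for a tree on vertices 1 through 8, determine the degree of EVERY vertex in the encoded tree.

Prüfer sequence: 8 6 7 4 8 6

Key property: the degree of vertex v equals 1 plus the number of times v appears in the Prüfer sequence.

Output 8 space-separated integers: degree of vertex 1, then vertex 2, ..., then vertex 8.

Answer: 1 1 1 2 1 3 2 3

Derivation:
p_1 = 8: count[8] becomes 1
p_2 = 6: count[6] becomes 1
p_3 = 7: count[7] becomes 1
p_4 = 4: count[4] becomes 1
p_5 = 8: count[8] becomes 2
p_6 = 6: count[6] becomes 2
Degrees (1 + count): deg[1]=1+0=1, deg[2]=1+0=1, deg[3]=1+0=1, deg[4]=1+1=2, deg[5]=1+0=1, deg[6]=1+2=3, deg[7]=1+1=2, deg[8]=1+2=3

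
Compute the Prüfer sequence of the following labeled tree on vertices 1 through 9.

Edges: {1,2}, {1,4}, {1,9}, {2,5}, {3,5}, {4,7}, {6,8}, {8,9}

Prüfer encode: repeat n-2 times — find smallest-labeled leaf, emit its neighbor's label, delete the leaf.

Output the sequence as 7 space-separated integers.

Answer: 5 2 1 8 4 1 9

Derivation:
Step 1: leaves = {3,6,7}. Remove smallest leaf 3, emit neighbor 5.
Step 2: leaves = {5,6,7}. Remove smallest leaf 5, emit neighbor 2.
Step 3: leaves = {2,6,7}. Remove smallest leaf 2, emit neighbor 1.
Step 4: leaves = {6,7}. Remove smallest leaf 6, emit neighbor 8.
Step 5: leaves = {7,8}. Remove smallest leaf 7, emit neighbor 4.
Step 6: leaves = {4,8}. Remove smallest leaf 4, emit neighbor 1.
Step 7: leaves = {1,8}. Remove smallest leaf 1, emit neighbor 9.
Done: 2 vertices remain (8, 9). Sequence = [5 2 1 8 4 1 9]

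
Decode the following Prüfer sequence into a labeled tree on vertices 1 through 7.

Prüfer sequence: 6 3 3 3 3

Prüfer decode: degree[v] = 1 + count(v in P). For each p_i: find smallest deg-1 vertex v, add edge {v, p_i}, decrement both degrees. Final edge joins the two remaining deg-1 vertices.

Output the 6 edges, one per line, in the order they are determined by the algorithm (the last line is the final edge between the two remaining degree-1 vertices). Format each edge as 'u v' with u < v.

Initial degrees: {1:1, 2:1, 3:5, 4:1, 5:1, 6:2, 7:1}
Step 1: smallest deg-1 vertex = 1, p_1 = 6. Add edge {1,6}. Now deg[1]=0, deg[6]=1.
Step 2: smallest deg-1 vertex = 2, p_2 = 3. Add edge {2,3}. Now deg[2]=0, deg[3]=4.
Step 3: smallest deg-1 vertex = 4, p_3 = 3. Add edge {3,4}. Now deg[4]=0, deg[3]=3.
Step 4: smallest deg-1 vertex = 5, p_4 = 3. Add edge {3,5}. Now deg[5]=0, deg[3]=2.
Step 5: smallest deg-1 vertex = 6, p_5 = 3. Add edge {3,6}. Now deg[6]=0, deg[3]=1.
Final: two remaining deg-1 vertices are 3, 7. Add edge {3,7}.

Answer: 1 6
2 3
3 4
3 5
3 6
3 7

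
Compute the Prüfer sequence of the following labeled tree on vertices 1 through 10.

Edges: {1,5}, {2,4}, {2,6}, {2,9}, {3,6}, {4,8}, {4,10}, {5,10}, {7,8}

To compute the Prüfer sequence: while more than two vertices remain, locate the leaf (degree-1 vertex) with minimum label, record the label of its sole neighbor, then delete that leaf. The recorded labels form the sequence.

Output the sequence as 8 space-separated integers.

Answer: 5 6 10 2 8 4 2 4

Derivation:
Step 1: leaves = {1,3,7,9}. Remove smallest leaf 1, emit neighbor 5.
Step 2: leaves = {3,5,7,9}. Remove smallest leaf 3, emit neighbor 6.
Step 3: leaves = {5,6,7,9}. Remove smallest leaf 5, emit neighbor 10.
Step 4: leaves = {6,7,9,10}. Remove smallest leaf 6, emit neighbor 2.
Step 5: leaves = {7,9,10}. Remove smallest leaf 7, emit neighbor 8.
Step 6: leaves = {8,9,10}. Remove smallest leaf 8, emit neighbor 4.
Step 7: leaves = {9,10}. Remove smallest leaf 9, emit neighbor 2.
Step 8: leaves = {2,10}. Remove smallest leaf 2, emit neighbor 4.
Done: 2 vertices remain (4, 10). Sequence = [5 6 10 2 8 4 2 4]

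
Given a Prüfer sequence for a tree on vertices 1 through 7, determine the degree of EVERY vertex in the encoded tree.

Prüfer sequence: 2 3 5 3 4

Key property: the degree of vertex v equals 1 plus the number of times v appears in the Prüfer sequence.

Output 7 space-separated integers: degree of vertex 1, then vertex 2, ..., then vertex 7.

Answer: 1 2 3 2 2 1 1

Derivation:
p_1 = 2: count[2] becomes 1
p_2 = 3: count[3] becomes 1
p_3 = 5: count[5] becomes 1
p_4 = 3: count[3] becomes 2
p_5 = 4: count[4] becomes 1
Degrees (1 + count): deg[1]=1+0=1, deg[2]=1+1=2, deg[3]=1+2=3, deg[4]=1+1=2, deg[5]=1+1=2, deg[6]=1+0=1, deg[7]=1+0=1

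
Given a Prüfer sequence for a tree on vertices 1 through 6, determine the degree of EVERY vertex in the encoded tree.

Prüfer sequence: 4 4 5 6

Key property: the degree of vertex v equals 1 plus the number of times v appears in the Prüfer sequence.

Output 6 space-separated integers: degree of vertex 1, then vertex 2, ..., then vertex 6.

p_1 = 4: count[4] becomes 1
p_2 = 4: count[4] becomes 2
p_3 = 5: count[5] becomes 1
p_4 = 6: count[6] becomes 1
Degrees (1 + count): deg[1]=1+0=1, deg[2]=1+0=1, deg[3]=1+0=1, deg[4]=1+2=3, deg[5]=1+1=2, deg[6]=1+1=2

Answer: 1 1 1 3 2 2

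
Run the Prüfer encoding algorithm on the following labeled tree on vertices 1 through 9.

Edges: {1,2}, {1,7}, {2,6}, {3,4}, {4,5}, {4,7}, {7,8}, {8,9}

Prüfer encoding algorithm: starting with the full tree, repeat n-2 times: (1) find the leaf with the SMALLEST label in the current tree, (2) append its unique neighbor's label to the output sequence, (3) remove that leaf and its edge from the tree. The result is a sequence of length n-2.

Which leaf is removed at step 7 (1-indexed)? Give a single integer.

Answer: 7

Derivation:
Step 1: current leaves = {3,5,6,9}. Remove leaf 3 (neighbor: 4).
Step 2: current leaves = {5,6,9}. Remove leaf 5 (neighbor: 4).
Step 3: current leaves = {4,6,9}. Remove leaf 4 (neighbor: 7).
Step 4: current leaves = {6,9}. Remove leaf 6 (neighbor: 2).
Step 5: current leaves = {2,9}. Remove leaf 2 (neighbor: 1).
Step 6: current leaves = {1,9}. Remove leaf 1 (neighbor: 7).
Step 7: current leaves = {7,9}. Remove leaf 7 (neighbor: 8).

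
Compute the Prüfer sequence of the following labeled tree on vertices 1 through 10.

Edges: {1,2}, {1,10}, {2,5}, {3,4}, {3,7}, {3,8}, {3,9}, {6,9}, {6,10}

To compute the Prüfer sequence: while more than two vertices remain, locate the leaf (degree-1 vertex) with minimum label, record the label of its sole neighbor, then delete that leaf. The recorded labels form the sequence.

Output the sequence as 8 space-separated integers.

Step 1: leaves = {4,5,7,8}. Remove smallest leaf 4, emit neighbor 3.
Step 2: leaves = {5,7,8}. Remove smallest leaf 5, emit neighbor 2.
Step 3: leaves = {2,7,8}. Remove smallest leaf 2, emit neighbor 1.
Step 4: leaves = {1,7,8}. Remove smallest leaf 1, emit neighbor 10.
Step 5: leaves = {7,8,10}. Remove smallest leaf 7, emit neighbor 3.
Step 6: leaves = {8,10}. Remove smallest leaf 8, emit neighbor 3.
Step 7: leaves = {3,10}. Remove smallest leaf 3, emit neighbor 9.
Step 8: leaves = {9,10}. Remove smallest leaf 9, emit neighbor 6.
Done: 2 vertices remain (6, 10). Sequence = [3 2 1 10 3 3 9 6]

Answer: 3 2 1 10 3 3 9 6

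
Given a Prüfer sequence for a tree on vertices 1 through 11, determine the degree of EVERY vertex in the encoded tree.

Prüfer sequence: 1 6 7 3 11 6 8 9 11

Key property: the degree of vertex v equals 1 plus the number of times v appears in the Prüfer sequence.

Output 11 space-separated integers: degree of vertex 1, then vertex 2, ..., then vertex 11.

Answer: 2 1 2 1 1 3 2 2 2 1 3

Derivation:
p_1 = 1: count[1] becomes 1
p_2 = 6: count[6] becomes 1
p_3 = 7: count[7] becomes 1
p_4 = 3: count[3] becomes 1
p_5 = 11: count[11] becomes 1
p_6 = 6: count[6] becomes 2
p_7 = 8: count[8] becomes 1
p_8 = 9: count[9] becomes 1
p_9 = 11: count[11] becomes 2
Degrees (1 + count): deg[1]=1+1=2, deg[2]=1+0=1, deg[3]=1+1=2, deg[4]=1+0=1, deg[5]=1+0=1, deg[6]=1+2=3, deg[7]=1+1=2, deg[8]=1+1=2, deg[9]=1+1=2, deg[10]=1+0=1, deg[11]=1+2=3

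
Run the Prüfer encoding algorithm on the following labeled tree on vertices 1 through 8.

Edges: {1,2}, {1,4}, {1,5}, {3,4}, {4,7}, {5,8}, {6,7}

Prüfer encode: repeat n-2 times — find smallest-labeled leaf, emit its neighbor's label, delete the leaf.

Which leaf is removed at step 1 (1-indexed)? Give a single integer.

Answer: 2

Derivation:
Step 1: current leaves = {2,3,6,8}. Remove leaf 2 (neighbor: 1).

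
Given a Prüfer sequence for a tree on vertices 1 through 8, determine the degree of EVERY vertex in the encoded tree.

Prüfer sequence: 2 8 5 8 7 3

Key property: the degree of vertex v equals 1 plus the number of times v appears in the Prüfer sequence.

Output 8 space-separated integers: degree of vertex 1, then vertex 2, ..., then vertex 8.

p_1 = 2: count[2] becomes 1
p_2 = 8: count[8] becomes 1
p_3 = 5: count[5] becomes 1
p_4 = 8: count[8] becomes 2
p_5 = 7: count[7] becomes 1
p_6 = 3: count[3] becomes 1
Degrees (1 + count): deg[1]=1+0=1, deg[2]=1+1=2, deg[3]=1+1=2, deg[4]=1+0=1, deg[5]=1+1=2, deg[6]=1+0=1, deg[7]=1+1=2, deg[8]=1+2=3

Answer: 1 2 2 1 2 1 2 3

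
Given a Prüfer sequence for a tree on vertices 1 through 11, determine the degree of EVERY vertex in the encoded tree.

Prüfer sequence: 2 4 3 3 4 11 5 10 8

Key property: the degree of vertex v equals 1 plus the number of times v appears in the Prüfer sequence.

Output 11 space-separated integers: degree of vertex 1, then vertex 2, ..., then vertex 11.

Answer: 1 2 3 3 2 1 1 2 1 2 2

Derivation:
p_1 = 2: count[2] becomes 1
p_2 = 4: count[4] becomes 1
p_3 = 3: count[3] becomes 1
p_4 = 3: count[3] becomes 2
p_5 = 4: count[4] becomes 2
p_6 = 11: count[11] becomes 1
p_7 = 5: count[5] becomes 1
p_8 = 10: count[10] becomes 1
p_9 = 8: count[8] becomes 1
Degrees (1 + count): deg[1]=1+0=1, deg[2]=1+1=2, deg[3]=1+2=3, deg[4]=1+2=3, deg[5]=1+1=2, deg[6]=1+0=1, deg[7]=1+0=1, deg[8]=1+1=2, deg[9]=1+0=1, deg[10]=1+1=2, deg[11]=1+1=2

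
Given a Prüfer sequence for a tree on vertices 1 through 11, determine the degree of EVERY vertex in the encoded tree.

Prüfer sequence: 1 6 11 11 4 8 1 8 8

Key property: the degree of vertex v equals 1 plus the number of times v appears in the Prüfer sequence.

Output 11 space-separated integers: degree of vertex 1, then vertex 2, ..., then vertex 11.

p_1 = 1: count[1] becomes 1
p_2 = 6: count[6] becomes 1
p_3 = 11: count[11] becomes 1
p_4 = 11: count[11] becomes 2
p_5 = 4: count[4] becomes 1
p_6 = 8: count[8] becomes 1
p_7 = 1: count[1] becomes 2
p_8 = 8: count[8] becomes 2
p_9 = 8: count[8] becomes 3
Degrees (1 + count): deg[1]=1+2=3, deg[2]=1+0=1, deg[3]=1+0=1, deg[4]=1+1=2, deg[5]=1+0=1, deg[6]=1+1=2, deg[7]=1+0=1, deg[8]=1+3=4, deg[9]=1+0=1, deg[10]=1+0=1, deg[11]=1+2=3

Answer: 3 1 1 2 1 2 1 4 1 1 3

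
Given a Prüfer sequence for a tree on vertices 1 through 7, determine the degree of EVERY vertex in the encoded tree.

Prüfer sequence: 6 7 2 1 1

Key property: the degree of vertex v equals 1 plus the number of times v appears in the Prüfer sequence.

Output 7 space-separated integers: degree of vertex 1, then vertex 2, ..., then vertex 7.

p_1 = 6: count[6] becomes 1
p_2 = 7: count[7] becomes 1
p_3 = 2: count[2] becomes 1
p_4 = 1: count[1] becomes 1
p_5 = 1: count[1] becomes 2
Degrees (1 + count): deg[1]=1+2=3, deg[2]=1+1=2, deg[3]=1+0=1, deg[4]=1+0=1, deg[5]=1+0=1, deg[6]=1+1=2, deg[7]=1+1=2

Answer: 3 2 1 1 1 2 2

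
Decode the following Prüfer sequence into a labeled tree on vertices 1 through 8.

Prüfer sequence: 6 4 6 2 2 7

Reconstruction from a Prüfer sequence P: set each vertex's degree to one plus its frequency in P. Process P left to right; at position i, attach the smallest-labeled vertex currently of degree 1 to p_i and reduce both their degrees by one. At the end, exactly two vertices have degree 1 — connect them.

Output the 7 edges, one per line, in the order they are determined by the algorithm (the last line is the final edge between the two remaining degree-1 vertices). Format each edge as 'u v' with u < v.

Answer: 1 6
3 4
4 6
2 5
2 6
2 7
7 8

Derivation:
Initial degrees: {1:1, 2:3, 3:1, 4:2, 5:1, 6:3, 7:2, 8:1}
Step 1: smallest deg-1 vertex = 1, p_1 = 6. Add edge {1,6}. Now deg[1]=0, deg[6]=2.
Step 2: smallest deg-1 vertex = 3, p_2 = 4. Add edge {3,4}. Now deg[3]=0, deg[4]=1.
Step 3: smallest deg-1 vertex = 4, p_3 = 6. Add edge {4,6}. Now deg[4]=0, deg[6]=1.
Step 4: smallest deg-1 vertex = 5, p_4 = 2. Add edge {2,5}. Now deg[5]=0, deg[2]=2.
Step 5: smallest deg-1 vertex = 6, p_5 = 2. Add edge {2,6}. Now deg[6]=0, deg[2]=1.
Step 6: smallest deg-1 vertex = 2, p_6 = 7. Add edge {2,7}. Now deg[2]=0, deg[7]=1.
Final: two remaining deg-1 vertices are 7, 8. Add edge {7,8}.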